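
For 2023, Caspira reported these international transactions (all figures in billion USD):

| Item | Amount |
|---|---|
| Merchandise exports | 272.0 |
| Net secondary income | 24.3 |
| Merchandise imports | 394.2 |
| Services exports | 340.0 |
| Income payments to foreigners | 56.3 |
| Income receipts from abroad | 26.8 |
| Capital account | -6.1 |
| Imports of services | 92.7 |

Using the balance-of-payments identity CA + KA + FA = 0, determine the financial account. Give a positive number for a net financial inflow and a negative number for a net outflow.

-113.8

Goods balance = 272.0 - 394.2 = -122.2
Services balance = 340.0 - 92.7 = 247.3
Trade balance (goods + services) = -122.2 + 247.3 = 125.1
Net primary income = 26.8 - 56.3 = -29.5
Net secondary income = 24.3
Current account = 125.1 + (-29.5) + 24.3 = 119.9
Financial account = -(119.9 + (-6.1)) = -113.8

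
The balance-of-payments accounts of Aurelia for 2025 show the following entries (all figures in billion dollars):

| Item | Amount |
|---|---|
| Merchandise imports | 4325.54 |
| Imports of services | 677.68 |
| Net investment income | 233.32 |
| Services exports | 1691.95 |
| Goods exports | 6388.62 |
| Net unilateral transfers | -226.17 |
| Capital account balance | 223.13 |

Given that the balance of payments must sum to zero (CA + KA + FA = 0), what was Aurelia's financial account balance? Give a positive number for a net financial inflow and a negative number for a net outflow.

-3307.63

Goods balance = 6388.62 - 4325.54 = 2063.08
Services balance = 1691.95 - 677.68 = 1014.27
Trade balance (goods + services) = 2063.08 + 1014.27 = 3077.35
Net primary income = 233.32
Net secondary income = -226.17
Current account = 3077.35 + 233.32 + (-226.17) = 3084.50
Financial account = -(3084.50 + 223.13) = -3307.63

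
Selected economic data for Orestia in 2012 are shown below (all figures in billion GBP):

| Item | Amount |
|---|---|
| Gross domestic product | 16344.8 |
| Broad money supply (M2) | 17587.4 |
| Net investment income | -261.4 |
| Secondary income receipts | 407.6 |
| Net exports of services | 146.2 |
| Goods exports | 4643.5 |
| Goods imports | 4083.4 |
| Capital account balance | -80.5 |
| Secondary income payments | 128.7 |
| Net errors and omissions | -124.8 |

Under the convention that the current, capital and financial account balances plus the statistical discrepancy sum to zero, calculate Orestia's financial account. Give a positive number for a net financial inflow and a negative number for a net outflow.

Goods balance = 4643.5 - 4083.4 = 560.1
Services balance = 146.2
Trade balance (goods + services) = 560.1 + 146.2 = 706.3
Net primary income = -261.4
Net secondary income = 407.6 - 128.7 = 278.9
Current account = 706.3 + (-261.4) + 278.9 = 723.8
Financial account = -(723.8 + (-80.5) + (-124.8)) = -518.5

-518.5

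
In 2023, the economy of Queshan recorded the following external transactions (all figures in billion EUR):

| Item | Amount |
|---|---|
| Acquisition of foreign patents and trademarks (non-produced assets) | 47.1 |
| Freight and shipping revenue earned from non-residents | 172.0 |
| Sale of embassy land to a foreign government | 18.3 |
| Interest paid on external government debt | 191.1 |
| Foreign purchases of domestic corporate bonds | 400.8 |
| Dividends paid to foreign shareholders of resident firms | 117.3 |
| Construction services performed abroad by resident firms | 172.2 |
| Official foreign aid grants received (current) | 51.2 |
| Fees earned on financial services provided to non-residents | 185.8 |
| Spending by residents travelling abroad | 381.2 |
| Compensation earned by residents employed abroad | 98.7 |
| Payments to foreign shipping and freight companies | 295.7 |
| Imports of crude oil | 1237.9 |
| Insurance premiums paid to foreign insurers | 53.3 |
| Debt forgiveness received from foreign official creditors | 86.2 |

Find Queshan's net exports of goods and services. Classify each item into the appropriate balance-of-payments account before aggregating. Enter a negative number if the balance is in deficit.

-1438.1

Goods: -1237.9
Services: 185.8 - 381.2 - 295.7 - 53.3 + 172.2 + 172.0 = -200.2
Trade balance = -1237.9 + (-200.2) = -1438.1
(Excluded from the trade balance — capital account: acquisition of foreign patents and trademarks (non-produced assets) 47.1, sale of embassy land to a foreign government 18.3, debt forgiveness received from foreign official creditors 86.2; primary income: interest paid on external government debt 191.1, dividends paid to foreign shareholders of resident firms 117.3, compensation earned by residents employed abroad 98.7; financial account: foreign purchases of domestic corporate bonds 400.8; secondary income: official foreign aid grants received (current) 51.2.)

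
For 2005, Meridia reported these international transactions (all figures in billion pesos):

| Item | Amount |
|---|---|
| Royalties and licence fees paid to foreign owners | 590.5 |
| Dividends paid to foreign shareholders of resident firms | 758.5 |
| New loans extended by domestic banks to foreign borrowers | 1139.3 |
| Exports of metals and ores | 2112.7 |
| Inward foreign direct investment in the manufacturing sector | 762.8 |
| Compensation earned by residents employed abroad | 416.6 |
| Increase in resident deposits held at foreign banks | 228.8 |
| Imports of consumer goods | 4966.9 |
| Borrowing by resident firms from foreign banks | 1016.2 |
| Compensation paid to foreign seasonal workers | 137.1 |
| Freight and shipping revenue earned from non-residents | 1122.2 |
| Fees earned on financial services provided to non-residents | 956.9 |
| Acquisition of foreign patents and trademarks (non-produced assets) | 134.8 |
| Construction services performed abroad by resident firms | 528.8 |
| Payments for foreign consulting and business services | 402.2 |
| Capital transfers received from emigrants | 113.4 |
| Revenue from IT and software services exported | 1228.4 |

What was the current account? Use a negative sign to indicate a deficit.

Goods: 2112.7 - 4966.9 = -2854.2
Services: -590.5 + 1228.4 + 956.9 + 528.8 + 1122.2 - 402.2 = 2843.6
Primary income: -758.5 - 137.1 + 416.6 = -479.0
Current account = (-2854.2) + 2843.6 + (-479.0) = -489.6
(Excluded from the current account — financial account: new loans extended by domestic banks to foreign borrowers 1139.3, inward foreign direct investment in the manufacturing sector 762.8, increase in resident deposits held at foreign banks 228.8, borrowing by resident firms from foreign banks 1016.2; capital account: acquisition of foreign patents and trademarks (non-produced assets) 134.8, capital transfers received from emigrants 113.4.)

-489.6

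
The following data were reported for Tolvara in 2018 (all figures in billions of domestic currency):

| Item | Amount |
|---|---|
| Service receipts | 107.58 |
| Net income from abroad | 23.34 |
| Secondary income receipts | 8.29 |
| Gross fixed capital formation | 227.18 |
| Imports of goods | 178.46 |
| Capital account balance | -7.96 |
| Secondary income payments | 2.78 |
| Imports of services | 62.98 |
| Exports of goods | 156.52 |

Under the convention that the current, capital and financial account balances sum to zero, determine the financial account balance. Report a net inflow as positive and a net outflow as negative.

-43.55

Goods balance = 156.52 - 178.46 = -21.94
Services balance = 107.58 - 62.98 = 44.60
Trade balance (goods + services) = -21.94 + 44.60 = 22.66
Net primary income = 23.34
Net secondary income = 8.29 - 2.78 = 5.51
Current account = 22.66 + 23.34 + 5.51 = 51.51
Financial account = -(51.51 + (-7.96)) = -43.55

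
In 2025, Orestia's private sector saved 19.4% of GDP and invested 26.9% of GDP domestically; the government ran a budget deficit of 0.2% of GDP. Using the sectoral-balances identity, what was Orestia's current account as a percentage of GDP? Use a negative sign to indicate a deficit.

-7.7

By the sectoral-balances identity, CA = (S_private - I) + (T - G).
Private balance = 19.4 - 26.9 = -7.5
Government balance (T - G) = -0.2
CA = -7.5 + (-0.2) = -7.7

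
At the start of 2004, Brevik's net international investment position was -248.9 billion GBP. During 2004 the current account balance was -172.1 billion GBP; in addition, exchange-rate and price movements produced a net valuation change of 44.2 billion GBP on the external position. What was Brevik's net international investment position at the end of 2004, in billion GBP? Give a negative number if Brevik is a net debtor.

Change in NIIP = current account + net valuation change = -172.1 + 44.2 = -127.9
End-of-year NIIP = -248.9 + (-127.9) = -376.8

-376.8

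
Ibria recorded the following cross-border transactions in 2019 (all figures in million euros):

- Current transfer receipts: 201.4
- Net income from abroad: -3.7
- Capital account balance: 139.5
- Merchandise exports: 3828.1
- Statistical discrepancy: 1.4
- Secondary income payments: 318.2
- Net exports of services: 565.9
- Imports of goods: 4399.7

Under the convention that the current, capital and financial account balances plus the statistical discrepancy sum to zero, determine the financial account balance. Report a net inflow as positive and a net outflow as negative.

Goods balance = 3828.1 - 4399.7 = -571.6
Services balance = 565.9
Trade balance (goods + services) = -571.6 + 565.9 = -5.7
Net primary income = -3.7
Net secondary income = 201.4 - 318.2 = -116.8
Current account = -5.7 + (-3.7) + (-116.8) = -126.2
Financial account = -(-126.2 + 139.5 + 1.4) = -14.7

-14.7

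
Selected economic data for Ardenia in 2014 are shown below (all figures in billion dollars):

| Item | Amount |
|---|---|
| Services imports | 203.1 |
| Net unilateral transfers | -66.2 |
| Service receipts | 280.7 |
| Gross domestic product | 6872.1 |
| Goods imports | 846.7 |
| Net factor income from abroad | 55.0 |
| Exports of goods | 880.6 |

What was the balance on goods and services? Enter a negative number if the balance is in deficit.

111.5

Goods balance = 880.6 - 846.7 = 33.9
Services balance = 280.7 - 203.1 = 77.6
Trade balance (goods + services) = 33.9 + 77.6 = 111.5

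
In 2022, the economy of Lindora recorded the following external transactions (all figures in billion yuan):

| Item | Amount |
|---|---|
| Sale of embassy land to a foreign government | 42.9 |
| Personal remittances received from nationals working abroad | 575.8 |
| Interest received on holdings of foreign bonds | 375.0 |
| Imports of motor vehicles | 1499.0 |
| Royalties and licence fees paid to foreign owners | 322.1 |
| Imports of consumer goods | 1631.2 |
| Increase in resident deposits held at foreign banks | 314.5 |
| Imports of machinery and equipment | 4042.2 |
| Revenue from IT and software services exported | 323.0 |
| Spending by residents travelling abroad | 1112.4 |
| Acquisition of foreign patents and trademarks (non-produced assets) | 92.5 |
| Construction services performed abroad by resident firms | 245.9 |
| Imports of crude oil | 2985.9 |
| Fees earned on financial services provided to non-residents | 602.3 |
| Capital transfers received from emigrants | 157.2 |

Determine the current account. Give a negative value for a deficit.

Goods: -2985.9 - 1631.2 - 1499.0 - 4042.2 = -10158.3
Services: 245.9 - 322.1 + 323.0 - 1112.4 + 602.3 = -263.3
Primary income: 375.0
Secondary income: 575.8
Current account = (-10158.3) + (-263.3) + 375.0 + 575.8 = -9470.8
(Excluded from the current account — capital account: sale of embassy land to a foreign government 42.9, acquisition of foreign patents and trademarks (non-produced assets) 92.5, capital transfers received from emigrants 157.2; financial account: increase in resident deposits held at foreign banks 314.5.)

-9470.8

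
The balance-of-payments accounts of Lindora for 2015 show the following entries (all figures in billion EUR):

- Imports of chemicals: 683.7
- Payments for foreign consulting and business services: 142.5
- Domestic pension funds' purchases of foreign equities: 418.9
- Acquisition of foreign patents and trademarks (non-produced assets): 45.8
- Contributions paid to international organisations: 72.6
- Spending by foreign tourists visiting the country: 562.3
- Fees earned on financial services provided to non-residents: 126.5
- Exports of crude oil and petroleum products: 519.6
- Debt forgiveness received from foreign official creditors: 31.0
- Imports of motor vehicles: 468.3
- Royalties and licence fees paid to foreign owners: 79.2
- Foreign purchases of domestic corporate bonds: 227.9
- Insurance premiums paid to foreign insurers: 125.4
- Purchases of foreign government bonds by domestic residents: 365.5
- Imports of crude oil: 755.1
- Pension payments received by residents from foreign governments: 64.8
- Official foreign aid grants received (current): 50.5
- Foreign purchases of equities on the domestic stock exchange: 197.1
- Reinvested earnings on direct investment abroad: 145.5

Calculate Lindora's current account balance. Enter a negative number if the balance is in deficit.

Goods: -683.7 - 755.1 + 519.6 - 468.3 = -1387.5
Services: -142.5 - 125.4 + 562.3 - 79.2 + 126.5 = 341.7
Primary income: 145.5
Secondary income: 64.8 + 50.5 - 72.6 = 42.7
Current account = (-1387.5) + 341.7 + 145.5 + 42.7 = -857.6
(Excluded from the current account — financial account: domestic pension funds' purchases of foreign equities 418.9, foreign purchases of domestic corporate bonds 227.9, purchases of foreign government bonds by domestic residents 365.5, foreign purchases of equities on the domestic stock exchange 197.1; capital account: acquisition of foreign patents and trademarks (non-produced assets) 45.8, debt forgiveness received from foreign official creditors 31.0.)

-857.6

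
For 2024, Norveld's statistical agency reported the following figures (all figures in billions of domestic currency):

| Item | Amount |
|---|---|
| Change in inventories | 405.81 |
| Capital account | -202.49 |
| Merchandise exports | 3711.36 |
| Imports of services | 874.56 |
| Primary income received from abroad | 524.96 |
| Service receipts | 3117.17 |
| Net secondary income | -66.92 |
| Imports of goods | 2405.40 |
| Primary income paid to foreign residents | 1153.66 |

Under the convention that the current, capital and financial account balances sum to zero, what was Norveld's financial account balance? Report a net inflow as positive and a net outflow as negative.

Goods balance = 3711.36 - 2405.40 = 1305.96
Services balance = 3117.17 - 874.56 = 2242.61
Trade balance (goods + services) = 1305.96 + 2242.61 = 3548.57
Net primary income = 524.96 - 1153.66 = -628.70
Net secondary income = -66.92
Current account = 3548.57 + (-628.70) + (-66.92) = 2852.95
Financial account = -(2852.95 + (-202.49)) = -2650.46

-2650.46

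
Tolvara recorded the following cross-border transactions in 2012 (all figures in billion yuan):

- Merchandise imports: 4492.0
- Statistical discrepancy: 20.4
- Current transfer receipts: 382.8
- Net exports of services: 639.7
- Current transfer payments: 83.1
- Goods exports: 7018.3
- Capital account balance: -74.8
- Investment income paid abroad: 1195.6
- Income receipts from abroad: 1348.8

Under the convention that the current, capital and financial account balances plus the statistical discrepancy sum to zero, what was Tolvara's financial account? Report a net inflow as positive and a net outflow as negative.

Goods balance = 7018.3 - 4492.0 = 2526.3
Services balance = 639.7
Trade balance (goods + services) = 2526.3 + 639.7 = 3166.0
Net primary income = 1348.8 - 1195.6 = 153.2
Net secondary income = 382.8 - 83.1 = 299.7
Current account = 3166.0 + 153.2 + 299.7 = 3618.9
Financial account = -(3618.9 + (-74.8) + 20.4) = -3564.5

-3564.5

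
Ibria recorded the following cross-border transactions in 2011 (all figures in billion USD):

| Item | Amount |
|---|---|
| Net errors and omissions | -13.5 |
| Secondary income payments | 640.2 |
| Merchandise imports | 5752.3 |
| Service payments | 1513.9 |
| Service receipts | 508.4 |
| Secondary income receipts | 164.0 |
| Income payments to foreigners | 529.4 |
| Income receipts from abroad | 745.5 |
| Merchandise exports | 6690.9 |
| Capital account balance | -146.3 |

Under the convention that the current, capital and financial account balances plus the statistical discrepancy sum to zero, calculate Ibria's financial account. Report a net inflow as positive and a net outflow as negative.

486.8

Goods balance = 6690.9 - 5752.3 = 938.6
Services balance = 508.4 - 1513.9 = -1005.5
Trade balance (goods + services) = 938.6 + (-1005.5) = -66.9
Net primary income = 745.5 - 529.4 = 216.1
Net secondary income = 164.0 - 640.2 = -476.2
Current account = -66.9 + 216.1 + (-476.2) = -327.0
Financial account = -(-327.0 + (-146.3) + (-13.5)) = 486.8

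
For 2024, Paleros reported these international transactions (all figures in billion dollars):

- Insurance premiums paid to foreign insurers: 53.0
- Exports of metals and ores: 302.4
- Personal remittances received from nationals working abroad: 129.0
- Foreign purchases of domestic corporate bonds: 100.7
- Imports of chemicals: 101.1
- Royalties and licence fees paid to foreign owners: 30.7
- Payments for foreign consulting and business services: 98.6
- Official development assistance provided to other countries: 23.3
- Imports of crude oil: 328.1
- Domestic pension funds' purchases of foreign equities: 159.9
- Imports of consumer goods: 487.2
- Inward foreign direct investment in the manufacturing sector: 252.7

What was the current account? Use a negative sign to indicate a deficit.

-690.6

Goods: -328.1 - 101.1 + 302.4 - 487.2 = -614.0
Services: -98.6 - 30.7 - 53.0 = -182.3
Secondary income: 129.0 - 23.3 = 105.7
Current account = (-614.0) + (-182.3) + 105.7 = -690.6
(Excluded from the current account — financial account: foreign purchases of domestic corporate bonds 100.7, domestic pension funds' purchases of foreign equities 159.9, inward foreign direct investment in the manufacturing sector 252.7.)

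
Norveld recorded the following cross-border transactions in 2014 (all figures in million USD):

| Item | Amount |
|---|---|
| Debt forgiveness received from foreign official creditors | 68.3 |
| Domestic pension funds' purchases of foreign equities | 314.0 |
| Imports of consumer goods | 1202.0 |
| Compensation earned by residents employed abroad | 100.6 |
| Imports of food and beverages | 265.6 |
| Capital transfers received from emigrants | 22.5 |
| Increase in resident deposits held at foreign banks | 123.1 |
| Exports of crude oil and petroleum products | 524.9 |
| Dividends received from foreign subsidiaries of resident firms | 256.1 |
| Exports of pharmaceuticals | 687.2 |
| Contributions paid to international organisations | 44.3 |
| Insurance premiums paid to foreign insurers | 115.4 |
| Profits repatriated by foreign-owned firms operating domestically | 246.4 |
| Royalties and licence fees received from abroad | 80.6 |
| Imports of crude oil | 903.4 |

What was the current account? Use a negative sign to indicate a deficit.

Goods: 687.2 - 903.4 - 265.6 - 1202.0 + 524.9 = -1158.9
Services: 80.6 - 115.4 = -34.8
Primary income: 100.6 - 246.4 + 256.1 = 110.3
Secondary income: -44.3
Current account = (-1158.9) + (-34.8) + 110.3 + (-44.3) = -1127.7
(Excluded from the current account — capital account: debt forgiveness received from foreign official creditors 68.3, capital transfers received from emigrants 22.5; financial account: domestic pension funds' purchases of foreign equities 314.0, increase in resident deposits held at foreign banks 123.1.)

-1127.7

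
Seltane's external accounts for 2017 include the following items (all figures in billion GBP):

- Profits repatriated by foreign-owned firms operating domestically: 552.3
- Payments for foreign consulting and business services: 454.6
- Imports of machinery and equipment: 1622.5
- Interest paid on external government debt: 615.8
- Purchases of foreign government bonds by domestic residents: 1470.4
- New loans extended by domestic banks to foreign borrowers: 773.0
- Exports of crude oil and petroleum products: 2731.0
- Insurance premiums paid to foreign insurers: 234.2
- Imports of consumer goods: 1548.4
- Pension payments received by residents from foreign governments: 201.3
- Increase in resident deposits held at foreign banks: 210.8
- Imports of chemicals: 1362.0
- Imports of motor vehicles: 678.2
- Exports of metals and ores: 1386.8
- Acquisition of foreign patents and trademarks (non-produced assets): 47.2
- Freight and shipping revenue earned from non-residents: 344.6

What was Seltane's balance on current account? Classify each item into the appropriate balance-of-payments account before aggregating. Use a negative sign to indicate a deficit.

-2404.3

Goods: -1622.5 - 1362.0 + 2731.0 - 1548.4 + 1386.8 - 678.2 = -1093.3
Services: -454.6 - 234.2 + 344.6 = -344.2
Primary income: -552.3 - 615.8 = -1168.1
Secondary income: 201.3
Current account = (-1093.3) + (-344.2) + (-1168.1) + 201.3 = -2404.3
(Excluded from the current account — financial account: purchases of foreign government bonds by domestic residents 1470.4, new loans extended by domestic banks to foreign borrowers 773.0, increase in resident deposits held at foreign banks 210.8; capital account: acquisition of foreign patents and trademarks (non-produced assets) 47.2.)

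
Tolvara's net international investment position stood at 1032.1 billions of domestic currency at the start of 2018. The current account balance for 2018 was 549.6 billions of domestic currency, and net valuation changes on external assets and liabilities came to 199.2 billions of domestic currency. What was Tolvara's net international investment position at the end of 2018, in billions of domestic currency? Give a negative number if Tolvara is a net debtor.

1780.9

Change in NIIP = current account + net valuation change = 549.6 + 199.2 = 748.8
End-of-year NIIP = 1032.1 + 748.8 = 1780.9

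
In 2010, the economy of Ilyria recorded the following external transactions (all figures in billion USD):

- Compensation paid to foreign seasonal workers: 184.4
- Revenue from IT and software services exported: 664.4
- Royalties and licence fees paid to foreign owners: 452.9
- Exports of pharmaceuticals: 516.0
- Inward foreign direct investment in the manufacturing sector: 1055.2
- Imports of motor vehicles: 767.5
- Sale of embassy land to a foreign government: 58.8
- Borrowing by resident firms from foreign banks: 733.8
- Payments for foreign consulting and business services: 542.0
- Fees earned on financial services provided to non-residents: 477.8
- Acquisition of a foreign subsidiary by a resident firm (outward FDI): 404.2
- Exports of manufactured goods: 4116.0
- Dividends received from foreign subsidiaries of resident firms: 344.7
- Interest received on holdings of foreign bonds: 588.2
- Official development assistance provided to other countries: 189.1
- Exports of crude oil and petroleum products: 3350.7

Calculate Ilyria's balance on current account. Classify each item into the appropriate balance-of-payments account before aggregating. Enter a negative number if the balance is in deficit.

7921.9

Goods: 4116.0 - 767.5 + 3350.7 + 516.0 = 7215.2
Services: 664.4 - 542.0 - 452.9 + 477.8 = 147.3
Primary income: 344.7 - 184.4 + 588.2 = 748.5
Secondary income: -189.1
Current account = 7215.2 + 147.3 + 748.5 + (-189.1) = 7921.9
(Excluded from the current account — financial account: inward foreign direct investment in the manufacturing sector 1055.2, borrowing by resident firms from foreign banks 733.8, acquisition of a foreign subsidiary by a resident firm (outward FDI) 404.2; capital account: sale of embassy land to a foreign government 58.8.)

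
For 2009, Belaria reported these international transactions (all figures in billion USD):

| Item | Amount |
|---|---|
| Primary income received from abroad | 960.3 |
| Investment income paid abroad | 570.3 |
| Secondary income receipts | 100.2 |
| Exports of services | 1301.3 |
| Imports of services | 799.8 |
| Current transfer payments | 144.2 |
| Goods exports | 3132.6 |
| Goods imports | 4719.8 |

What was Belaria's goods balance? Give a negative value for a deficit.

Goods balance = 3132.6 - 4719.8 = -1587.2

-1587.2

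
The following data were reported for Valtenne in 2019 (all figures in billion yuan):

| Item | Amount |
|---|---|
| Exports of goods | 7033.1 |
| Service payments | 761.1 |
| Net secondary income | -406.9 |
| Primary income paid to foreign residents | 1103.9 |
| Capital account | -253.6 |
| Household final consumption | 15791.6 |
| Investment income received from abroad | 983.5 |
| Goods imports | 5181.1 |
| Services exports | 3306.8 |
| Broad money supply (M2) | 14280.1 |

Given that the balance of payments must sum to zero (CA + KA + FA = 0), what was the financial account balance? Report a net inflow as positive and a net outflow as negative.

Goods balance = 7033.1 - 5181.1 = 1852.0
Services balance = 3306.8 - 761.1 = 2545.7
Trade balance (goods + services) = 1852.0 + 2545.7 = 4397.7
Net primary income = 983.5 - 1103.9 = -120.4
Net secondary income = -406.9
Current account = 4397.7 + (-120.4) + (-406.9) = 3870.4
Financial account = -(3870.4 + (-253.6)) = -3616.8

-3616.8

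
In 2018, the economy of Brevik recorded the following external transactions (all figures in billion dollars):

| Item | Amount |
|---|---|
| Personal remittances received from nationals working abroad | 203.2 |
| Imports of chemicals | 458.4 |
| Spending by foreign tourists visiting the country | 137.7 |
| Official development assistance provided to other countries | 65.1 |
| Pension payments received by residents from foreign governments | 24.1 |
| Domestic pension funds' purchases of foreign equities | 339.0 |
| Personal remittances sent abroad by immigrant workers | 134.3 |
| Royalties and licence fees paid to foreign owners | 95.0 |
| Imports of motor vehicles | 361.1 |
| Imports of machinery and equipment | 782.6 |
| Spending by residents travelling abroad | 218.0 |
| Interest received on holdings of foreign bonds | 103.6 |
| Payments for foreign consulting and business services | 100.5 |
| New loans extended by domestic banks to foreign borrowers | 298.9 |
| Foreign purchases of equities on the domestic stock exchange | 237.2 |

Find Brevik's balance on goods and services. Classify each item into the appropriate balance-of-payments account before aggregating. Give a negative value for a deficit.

-1877.9

Goods: -458.4 - 782.6 - 361.1 = -1602.1
Services: 137.7 - 218.0 - 95.0 - 100.5 = -275.8
Trade balance = -1602.1 + (-275.8) = -1877.9
(Excluded from the trade balance — secondary income: personal remittances received from nationals working abroad 203.2, official development assistance provided to other countries 65.1, pension payments received by residents from foreign governments 24.1, personal remittances sent abroad by immigrant workers 134.3; financial account: domestic pension funds' purchases of foreign equities 339.0, new loans extended by domestic banks to foreign borrowers 298.9, foreign purchases of equities on the domestic stock exchange 237.2; primary income: interest received on holdings of foreign bonds 103.6.)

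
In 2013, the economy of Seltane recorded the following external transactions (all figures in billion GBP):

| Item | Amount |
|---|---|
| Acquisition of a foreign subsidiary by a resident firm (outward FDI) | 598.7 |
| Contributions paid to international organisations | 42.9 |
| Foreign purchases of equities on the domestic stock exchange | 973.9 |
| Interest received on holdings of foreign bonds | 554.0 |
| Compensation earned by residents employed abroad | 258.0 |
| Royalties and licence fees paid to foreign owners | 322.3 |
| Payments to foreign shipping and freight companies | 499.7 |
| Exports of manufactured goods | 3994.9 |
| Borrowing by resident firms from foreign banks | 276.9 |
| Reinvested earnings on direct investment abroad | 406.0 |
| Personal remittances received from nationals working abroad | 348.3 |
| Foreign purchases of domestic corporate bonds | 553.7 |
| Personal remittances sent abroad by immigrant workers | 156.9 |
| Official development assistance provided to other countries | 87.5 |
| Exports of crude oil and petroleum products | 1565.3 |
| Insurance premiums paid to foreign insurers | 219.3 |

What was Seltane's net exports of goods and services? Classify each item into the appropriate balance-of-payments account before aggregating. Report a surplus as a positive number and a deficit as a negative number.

4518.9

Goods: 3994.9 + 1565.3 = 5560.2
Services: -499.7 - 322.3 - 219.3 = -1041.3
Trade balance = 5560.2 + (-1041.3) = 4518.9
(Excluded from the trade balance — financial account: acquisition of a foreign subsidiary by a resident firm (outward FDI) 598.7, foreign purchases of equities on the domestic stock exchange 973.9, borrowing by resident firms from foreign banks 276.9, foreign purchases of domestic corporate bonds 553.7; secondary income: contributions paid to international organisations 42.9, personal remittances received from nationals working abroad 348.3, personal remittances sent abroad by immigrant workers 156.9, official development assistance provided to other countries 87.5; primary income: interest received on holdings of foreign bonds 554.0, compensation earned by residents employed abroad 258.0, reinvested earnings on direct investment abroad 406.0.)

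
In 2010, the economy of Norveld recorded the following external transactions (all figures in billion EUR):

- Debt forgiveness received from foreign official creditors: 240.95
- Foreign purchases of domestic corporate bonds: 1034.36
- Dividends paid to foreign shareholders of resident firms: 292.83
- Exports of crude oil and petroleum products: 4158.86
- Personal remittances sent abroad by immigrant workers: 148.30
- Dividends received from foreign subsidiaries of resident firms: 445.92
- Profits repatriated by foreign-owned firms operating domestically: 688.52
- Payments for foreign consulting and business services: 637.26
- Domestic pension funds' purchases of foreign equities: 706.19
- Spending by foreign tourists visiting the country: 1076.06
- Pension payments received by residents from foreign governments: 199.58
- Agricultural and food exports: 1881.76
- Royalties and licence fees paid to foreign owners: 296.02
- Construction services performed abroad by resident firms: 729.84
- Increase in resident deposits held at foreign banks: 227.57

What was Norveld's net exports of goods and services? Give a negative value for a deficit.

Goods: 4158.86 + 1881.76 = 6040.62
Services: 1076.06 + 729.84 - 296.02 - 637.26 = 872.62
Trade balance = 6040.62 + 872.62 = 6913.24
(Excluded from the trade balance — capital account: debt forgiveness received from foreign official creditors 240.95; financial account: foreign purchases of domestic corporate bonds 1034.36, domestic pension funds' purchases of foreign equities 706.19, increase in resident deposits held at foreign banks 227.57; primary income: dividends paid to foreign shareholders of resident firms 292.83, dividends received from foreign subsidiaries of resident firms 445.92, profits repatriated by foreign-owned firms operating domestically 688.52; secondary income: personal remittances sent abroad by immigrant workers 148.30, pension payments received by residents from foreign governments 199.58.)

6913.24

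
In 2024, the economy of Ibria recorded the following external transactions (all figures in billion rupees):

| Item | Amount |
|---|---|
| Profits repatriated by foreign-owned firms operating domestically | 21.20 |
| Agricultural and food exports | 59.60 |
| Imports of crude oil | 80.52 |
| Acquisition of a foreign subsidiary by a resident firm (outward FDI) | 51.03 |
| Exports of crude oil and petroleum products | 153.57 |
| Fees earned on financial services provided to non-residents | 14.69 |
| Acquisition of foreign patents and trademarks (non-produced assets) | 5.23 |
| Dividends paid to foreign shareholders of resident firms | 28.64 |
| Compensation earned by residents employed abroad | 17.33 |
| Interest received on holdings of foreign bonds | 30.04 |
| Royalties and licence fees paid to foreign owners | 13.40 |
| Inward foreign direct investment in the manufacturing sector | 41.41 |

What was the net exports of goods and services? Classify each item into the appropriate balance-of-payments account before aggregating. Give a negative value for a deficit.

Goods: -80.52 + 153.57 + 59.60 = 132.65
Services: -13.40 + 14.69 = 1.29
Trade balance = 132.65 + 1.29 = 133.94
(Excluded from the trade balance — primary income: profits repatriated by foreign-owned firms operating domestically 21.20, dividends paid to foreign shareholders of resident firms 28.64, compensation earned by residents employed abroad 17.33, interest received on holdings of foreign bonds 30.04; financial account: acquisition of a foreign subsidiary by a resident firm (outward FDI) 51.03, inward foreign direct investment in the manufacturing sector 41.41; capital account: acquisition of foreign patents and trademarks (non-produced assets) 5.23.)

133.94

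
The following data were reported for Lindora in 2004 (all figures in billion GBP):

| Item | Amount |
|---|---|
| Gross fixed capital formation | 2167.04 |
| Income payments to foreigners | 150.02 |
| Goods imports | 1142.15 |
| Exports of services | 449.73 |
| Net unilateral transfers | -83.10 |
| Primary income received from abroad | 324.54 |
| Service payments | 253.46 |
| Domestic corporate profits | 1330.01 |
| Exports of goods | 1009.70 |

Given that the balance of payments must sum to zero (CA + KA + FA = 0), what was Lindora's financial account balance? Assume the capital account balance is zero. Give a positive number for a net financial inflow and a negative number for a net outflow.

-155.24

Goods balance = 1009.70 - 1142.15 = -132.45
Services balance = 449.73 - 253.46 = 196.27
Trade balance (goods + services) = -132.45 + 196.27 = 63.82
Net primary income = 324.54 - 150.02 = 174.52
Net secondary income = -83.10
Current account = 63.82 + 174.52 + (-83.10) = 155.24
Financial account = -(155.24) = -155.24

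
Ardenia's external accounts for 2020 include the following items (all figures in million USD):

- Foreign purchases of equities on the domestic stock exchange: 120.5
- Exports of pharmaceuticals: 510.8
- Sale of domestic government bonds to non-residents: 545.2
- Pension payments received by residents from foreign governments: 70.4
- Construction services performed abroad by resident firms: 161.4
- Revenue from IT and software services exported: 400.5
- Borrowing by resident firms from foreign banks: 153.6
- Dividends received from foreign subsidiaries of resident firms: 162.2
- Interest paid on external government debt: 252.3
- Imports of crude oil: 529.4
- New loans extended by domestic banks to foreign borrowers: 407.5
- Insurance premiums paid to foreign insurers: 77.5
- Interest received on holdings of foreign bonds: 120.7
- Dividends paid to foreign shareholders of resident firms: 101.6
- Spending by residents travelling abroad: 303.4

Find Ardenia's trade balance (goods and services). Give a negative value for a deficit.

162.4

Goods: 510.8 - 529.4 = -18.6
Services: -303.4 - 77.5 + 161.4 + 400.5 = 181.0
Trade balance = -18.6 + 181.0 = 162.4
(Excluded from the trade balance — financial account: foreign purchases of equities on the domestic stock exchange 120.5, sale of domestic government bonds to non-residents 545.2, borrowing by resident firms from foreign banks 153.6, new loans extended by domestic banks to foreign borrowers 407.5; secondary income: pension payments received by residents from foreign governments 70.4; primary income: dividends received from foreign subsidiaries of resident firms 162.2, interest paid on external government debt 252.3, interest received on holdings of foreign bonds 120.7, dividends paid to foreign shareholders of resident firms 101.6.)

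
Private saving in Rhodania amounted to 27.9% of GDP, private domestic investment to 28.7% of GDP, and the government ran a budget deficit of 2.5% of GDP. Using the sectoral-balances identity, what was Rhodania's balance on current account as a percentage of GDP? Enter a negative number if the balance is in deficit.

By the sectoral-balances identity, CA = (S_private - I) + (T - G).
Private balance = 27.9 - 28.7 = -0.8
Government balance (T - G) = -2.5
CA = -0.8 + (-2.5) = -3.3

-3.3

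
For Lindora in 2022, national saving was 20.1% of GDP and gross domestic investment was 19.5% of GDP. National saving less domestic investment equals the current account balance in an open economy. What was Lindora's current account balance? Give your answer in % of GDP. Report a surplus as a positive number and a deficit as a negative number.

0.6

CA = S - I = 20.1 - 19.5 = 0.6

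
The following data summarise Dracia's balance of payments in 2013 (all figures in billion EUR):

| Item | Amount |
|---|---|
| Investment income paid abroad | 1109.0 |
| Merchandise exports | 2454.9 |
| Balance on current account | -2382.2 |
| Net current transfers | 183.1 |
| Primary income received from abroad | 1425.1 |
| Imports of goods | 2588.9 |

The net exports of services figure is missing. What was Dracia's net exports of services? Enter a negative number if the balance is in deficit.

Current account = goods balance + services balance + net primary income + net secondary income
Sum of the known components = 365.2
Net exports of services = CA - (known components) = -2382.2 - 365.2 = -2747.4

-2747.4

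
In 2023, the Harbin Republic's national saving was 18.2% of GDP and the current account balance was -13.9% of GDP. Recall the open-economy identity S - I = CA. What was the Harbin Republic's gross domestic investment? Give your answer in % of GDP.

I = S - CA = 18.2 - (-13.9) = 32.1

32.1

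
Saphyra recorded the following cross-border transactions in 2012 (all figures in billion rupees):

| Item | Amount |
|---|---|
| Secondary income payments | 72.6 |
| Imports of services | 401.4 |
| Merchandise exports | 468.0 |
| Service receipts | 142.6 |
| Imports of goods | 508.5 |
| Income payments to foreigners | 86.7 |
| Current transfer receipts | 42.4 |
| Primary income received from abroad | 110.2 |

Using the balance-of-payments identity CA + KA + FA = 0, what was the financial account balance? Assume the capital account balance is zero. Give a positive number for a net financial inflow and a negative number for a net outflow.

Goods balance = 468.0 - 508.5 = -40.5
Services balance = 142.6 - 401.4 = -258.8
Trade balance (goods + services) = -40.5 + (-258.8) = -299.3
Net primary income = 110.2 - 86.7 = 23.5
Net secondary income = 42.4 - 72.6 = -30.2
Current account = -299.3 + 23.5 + (-30.2) = -306.0
Financial account = -(-306.0) = 306.0

306.0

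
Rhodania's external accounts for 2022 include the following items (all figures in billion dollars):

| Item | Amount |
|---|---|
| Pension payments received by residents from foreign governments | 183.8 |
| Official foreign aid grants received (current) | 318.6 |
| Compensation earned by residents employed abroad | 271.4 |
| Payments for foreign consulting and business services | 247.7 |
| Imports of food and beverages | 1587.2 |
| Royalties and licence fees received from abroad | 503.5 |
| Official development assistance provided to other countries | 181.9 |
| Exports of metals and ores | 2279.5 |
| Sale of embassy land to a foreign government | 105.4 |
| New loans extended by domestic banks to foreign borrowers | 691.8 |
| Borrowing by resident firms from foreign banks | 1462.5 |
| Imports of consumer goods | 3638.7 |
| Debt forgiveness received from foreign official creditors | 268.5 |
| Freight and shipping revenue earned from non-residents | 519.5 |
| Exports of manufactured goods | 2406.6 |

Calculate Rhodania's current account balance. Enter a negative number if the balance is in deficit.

827.4

Goods: -3638.7 - 1587.2 + 2406.6 + 2279.5 = -539.8
Services: 519.5 - 247.7 + 503.5 = 775.3
Primary income: 271.4
Secondary income: -181.9 + 183.8 + 318.6 = 320.5
Current account = (-539.8) + 775.3 + 271.4 + 320.5 = 827.4
(Excluded from the current account — capital account: sale of embassy land to a foreign government 105.4, debt forgiveness received from foreign official creditors 268.5; financial account: new loans extended by domestic banks to foreign borrowers 691.8, borrowing by resident firms from foreign banks 1462.5.)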